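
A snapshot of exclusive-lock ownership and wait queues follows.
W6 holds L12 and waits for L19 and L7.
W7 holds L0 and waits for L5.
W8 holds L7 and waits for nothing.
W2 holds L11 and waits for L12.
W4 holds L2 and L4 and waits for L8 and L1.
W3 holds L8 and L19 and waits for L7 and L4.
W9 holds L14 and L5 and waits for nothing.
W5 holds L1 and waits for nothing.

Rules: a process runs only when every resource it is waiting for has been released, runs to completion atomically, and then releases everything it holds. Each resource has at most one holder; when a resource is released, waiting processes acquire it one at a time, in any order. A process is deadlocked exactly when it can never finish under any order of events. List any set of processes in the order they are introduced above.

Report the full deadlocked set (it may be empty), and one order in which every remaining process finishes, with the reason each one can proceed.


Deadlocked set: W6, W2, W4 and W3.
Key observation: nobody on the ring W3 -> W4 -> W3 can start until another member finishes, which never happens; W6 and W2 wait into the deadlock from upstream.
A valid finishing order for the others: W8, W9, W5, W7.
Step-by-step check:
  run W8 (it waits on nothing); releases L7
  run W9 (it waits on nothing); releases L14 and L5
  run W5 (it waits on nothing); releases L1
  W7: everything it awaited (L5) is free; runs, freeing L0


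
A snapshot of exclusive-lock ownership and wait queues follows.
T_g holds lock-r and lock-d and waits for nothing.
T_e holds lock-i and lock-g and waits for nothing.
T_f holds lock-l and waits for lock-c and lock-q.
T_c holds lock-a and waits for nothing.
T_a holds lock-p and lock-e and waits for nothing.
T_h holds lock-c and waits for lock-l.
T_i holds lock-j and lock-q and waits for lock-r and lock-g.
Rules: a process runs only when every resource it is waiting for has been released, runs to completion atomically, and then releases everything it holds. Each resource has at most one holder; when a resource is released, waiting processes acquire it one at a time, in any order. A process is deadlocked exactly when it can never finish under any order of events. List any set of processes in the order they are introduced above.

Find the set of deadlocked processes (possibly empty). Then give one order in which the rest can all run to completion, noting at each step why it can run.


Deadlocked: T_f and T_h.
Key observation: the waits loop around T_f -> T_h -> T_f with no way out; no other process is dragged down with it.
A valid finishing order for the others: T_g, T_e, T_a, T_i, T_c.
Step-by-step check:
  T_g: no waits; runs immediately, freeing lock-r and lock-d
  T_e: no waits; runs immediately, freeing lock-i and lock-g
  T_a: no waits; runs immediately, freeing lock-p and lock-e
  run T_i (all its waits — lock-r and lock-g — are resolved); releases lock-j and lock-q
  T_c: no waits; runs immediately, freeing lock-a


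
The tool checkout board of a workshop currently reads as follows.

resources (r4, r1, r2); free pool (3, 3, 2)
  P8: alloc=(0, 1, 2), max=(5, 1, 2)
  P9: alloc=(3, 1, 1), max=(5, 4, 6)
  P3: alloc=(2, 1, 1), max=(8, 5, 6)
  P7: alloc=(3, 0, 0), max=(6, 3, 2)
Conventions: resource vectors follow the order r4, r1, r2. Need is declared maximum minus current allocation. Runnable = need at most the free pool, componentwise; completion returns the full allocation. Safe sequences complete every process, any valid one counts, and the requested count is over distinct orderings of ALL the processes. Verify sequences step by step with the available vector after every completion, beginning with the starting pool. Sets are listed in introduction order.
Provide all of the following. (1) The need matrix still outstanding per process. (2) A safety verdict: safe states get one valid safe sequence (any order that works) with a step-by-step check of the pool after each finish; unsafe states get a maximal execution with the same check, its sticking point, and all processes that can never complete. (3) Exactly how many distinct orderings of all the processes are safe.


(1) Remaining need (order r4, r1, r2):
  P8: (5, 0, 0)
  P9: (2, 3, 5)
  P3: (6, 4, 5)
  P7: (3, 3, 2)
(2) UNSAFE.
Key observation: r2 is the bottleneck — with P7, P8 done the pool holds (6, 4, 4), short of every remaining need.
The run P7, P8 cannot be extended any further. Step-by-step check:
  pool = (3, 3, 2)
  P7: need (3, 3, 2) fits (3, 3, 2); releases (3, 0, 0), pool now (6, 3, 2)
  P8: need (5, 0, 0) fits (6, 3, 2); releases (0, 1, 2), pool now (6, 4, 4)
  blocked: P9 wants (2, 3, 5), pool (6, 4, 4) — not enough r2
  blocked: P3 wants (6, 4, 5), pool (6, 4, 4) — not enough r2
Never able to finish: P9 and P3.
(3) Exactly 0 of the possible complete orderings are safe sequences.


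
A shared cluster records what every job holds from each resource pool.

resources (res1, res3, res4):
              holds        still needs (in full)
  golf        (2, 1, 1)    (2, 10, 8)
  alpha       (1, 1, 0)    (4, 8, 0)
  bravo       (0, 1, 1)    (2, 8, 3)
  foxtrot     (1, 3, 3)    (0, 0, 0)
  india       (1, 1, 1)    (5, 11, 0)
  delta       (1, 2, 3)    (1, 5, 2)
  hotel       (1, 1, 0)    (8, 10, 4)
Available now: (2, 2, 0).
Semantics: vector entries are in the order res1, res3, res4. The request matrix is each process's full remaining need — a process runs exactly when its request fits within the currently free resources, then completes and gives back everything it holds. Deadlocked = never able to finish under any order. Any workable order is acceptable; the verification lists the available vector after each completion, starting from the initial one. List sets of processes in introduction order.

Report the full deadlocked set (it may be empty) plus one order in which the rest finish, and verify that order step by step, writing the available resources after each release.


The deadlocked set is golf, alpha, bravo, india and hotel.
Key observation: once foxtrot, delta finish, the pool peaks at (4, 7, 6) — and every remaining process still needs more res3 than that.
A valid finishing order for the others: foxtrot, delta. Walking it through:
  pool = (2, 2, 0)
  foxtrot needs (0, 0, 0) <= (2, 2, 0) -> finishes; pool += (1, 3, 3) = (3, 5, 3)
  delta needs (1, 5, 2) <= (3, 5, 3) -> finishes; pool += (1, 2, 3) = (4, 7, 6)
The blocked processes can never fit:
  blocked: golf wants (2, 10, 8), pool (4, 7, 6) — not enough res3 and res4
  blocked: alpha wants (4, 8, 0), pool (4, 7, 6) — not enough res3
  blocked: bravo wants (2, 8, 3), pool (4, 7, 6) — not enough res3
  blocked: india wants (5, 11, 0), pool (4, 7, 6) — not enough res1 and res3
  blocked: hotel wants (8, 10, 4), pool (4, 7, 6) — not enough res1 and res3


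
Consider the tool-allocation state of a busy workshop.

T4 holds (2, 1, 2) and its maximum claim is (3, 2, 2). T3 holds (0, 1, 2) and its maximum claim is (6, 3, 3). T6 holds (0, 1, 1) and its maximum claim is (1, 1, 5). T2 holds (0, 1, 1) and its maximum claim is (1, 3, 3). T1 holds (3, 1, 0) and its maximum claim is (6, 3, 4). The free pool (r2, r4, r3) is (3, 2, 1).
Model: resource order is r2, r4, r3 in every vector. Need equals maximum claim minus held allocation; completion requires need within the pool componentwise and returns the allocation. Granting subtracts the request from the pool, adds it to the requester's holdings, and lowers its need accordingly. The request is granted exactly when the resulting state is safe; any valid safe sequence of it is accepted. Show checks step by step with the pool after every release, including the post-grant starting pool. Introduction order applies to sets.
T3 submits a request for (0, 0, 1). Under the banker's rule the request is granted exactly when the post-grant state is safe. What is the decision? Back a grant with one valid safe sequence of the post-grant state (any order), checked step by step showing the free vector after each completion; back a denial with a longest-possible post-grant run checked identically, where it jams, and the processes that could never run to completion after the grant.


DENY — the pretend-granted state is unsafe.
Key observation: after T4, T2 the pool peaks at (5, 4, 3), and each blocked process is short somewhere: T3 on r2; T6 on r3; T1 on r3.
On the post-grant state, T4, T2 is a maximal run — nothing extends it. Step-by-step check:
  pool = (3, 2, 0)
  T4: need (1, 1, 0) fits (3, 2, 0); releases (2, 1, 2), pool now (5, 3, 2)
  T2: need (1, 2, 2) fits (5, 3, 2); releases (0, 1, 1), pool now (5, 4, 3)
  T3 still needs (6, 2, 0) but only (5, 4, 3) is free — short on r2
  T6 still needs (1, 0, 4) but only (5, 4, 3) is free — short on r3
  T1 still needs (3, 2, 4) but only (5, 4, 3) is free — short on r3
Processes that could never finish after the grant: T3, T6 and T1.


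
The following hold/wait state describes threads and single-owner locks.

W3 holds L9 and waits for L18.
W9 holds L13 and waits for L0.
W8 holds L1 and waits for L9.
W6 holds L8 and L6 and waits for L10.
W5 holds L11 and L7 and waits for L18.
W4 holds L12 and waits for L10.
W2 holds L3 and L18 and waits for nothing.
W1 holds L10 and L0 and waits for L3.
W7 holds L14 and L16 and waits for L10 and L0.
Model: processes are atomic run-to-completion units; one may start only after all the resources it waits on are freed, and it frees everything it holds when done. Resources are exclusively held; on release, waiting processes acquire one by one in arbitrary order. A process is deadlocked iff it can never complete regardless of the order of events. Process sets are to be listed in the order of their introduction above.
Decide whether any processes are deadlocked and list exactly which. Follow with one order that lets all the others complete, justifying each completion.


Nothing here is deadlocked.
Key observation: there is no circular wait here — follow any chain and it reaches a process that is free to run now.
A valid finishing order for the others: W2, W1, W4, W3, W6, W8, W9, W5, W7.
Walking it through:
  W2: no waits; runs immediately, freeing L3 and L18
  W1 waits on L3 — all released -> runs and releases L10 and L0
  W4 waits on L10 — all released -> runs and releases L12
  W3 waits on L18 — all released -> runs and releases L9
  W6 waits on L10 — all released -> runs and releases L8 and L6
  W8 waits on L9 — all released -> runs and releases L1
  W9 waits on L0 — all released -> runs and releases L13
  W5 waits on L18 — all released -> runs and releases L11 and L7
  W7 waits on L10 and L0 — all released -> runs and releases L14 and L16


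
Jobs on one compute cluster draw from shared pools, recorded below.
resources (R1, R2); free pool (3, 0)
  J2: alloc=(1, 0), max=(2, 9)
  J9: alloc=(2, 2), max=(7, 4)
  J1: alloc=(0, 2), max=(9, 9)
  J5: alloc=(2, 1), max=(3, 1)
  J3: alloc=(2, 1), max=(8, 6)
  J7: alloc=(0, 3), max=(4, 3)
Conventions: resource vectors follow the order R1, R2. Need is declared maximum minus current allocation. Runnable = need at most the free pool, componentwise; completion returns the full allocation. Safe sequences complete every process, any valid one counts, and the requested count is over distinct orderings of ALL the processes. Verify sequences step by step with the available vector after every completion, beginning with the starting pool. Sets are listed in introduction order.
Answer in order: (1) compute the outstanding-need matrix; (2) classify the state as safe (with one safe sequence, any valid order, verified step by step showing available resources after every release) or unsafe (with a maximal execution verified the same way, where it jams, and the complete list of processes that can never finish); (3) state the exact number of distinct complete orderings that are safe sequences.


(1) Outstanding need per process (order R1, R2):
  J2: (1, 9)
  J9: (5, 2)
  J1: (9, 7)
  J5: (1, 0)
  J3: (6, 5)
  J7: (4, 0)
(2) SAFE — a valid safe sequence is J5, J7, J9, J3, J1, J2.
Key observation: the order's first zero-slack moment is J9 ((5, 2) needed, (5, 4) free — a requested resource with nothing to spare).
Step-by-step check:
  pool = (3, 0)
  J5 needs (1, 0) <= (3, 0) -> finishes; pool += (2, 1) = (5, 1)
  J7 needs (4, 0) <= (5, 1) -> finishes; pool += (0, 3) = (5, 4)
  J9 needs (5, 2) <= (5, 4) -> finishes; pool += (2, 2) = (7, 6)
  J3 needs (6, 5) <= (7, 6) -> finishes; pool += (2, 1) = (9, 7)
  J1 needs (9, 7) <= (9, 7) -> finishes; pool += (0, 2) = (9, 9)
  J2 needs (1, 9) <= (9, 9) -> finishes; pool += (1, 0) = (10, 9)
(3) Precisely 1 of the possible complete orderings is a safe sequence.


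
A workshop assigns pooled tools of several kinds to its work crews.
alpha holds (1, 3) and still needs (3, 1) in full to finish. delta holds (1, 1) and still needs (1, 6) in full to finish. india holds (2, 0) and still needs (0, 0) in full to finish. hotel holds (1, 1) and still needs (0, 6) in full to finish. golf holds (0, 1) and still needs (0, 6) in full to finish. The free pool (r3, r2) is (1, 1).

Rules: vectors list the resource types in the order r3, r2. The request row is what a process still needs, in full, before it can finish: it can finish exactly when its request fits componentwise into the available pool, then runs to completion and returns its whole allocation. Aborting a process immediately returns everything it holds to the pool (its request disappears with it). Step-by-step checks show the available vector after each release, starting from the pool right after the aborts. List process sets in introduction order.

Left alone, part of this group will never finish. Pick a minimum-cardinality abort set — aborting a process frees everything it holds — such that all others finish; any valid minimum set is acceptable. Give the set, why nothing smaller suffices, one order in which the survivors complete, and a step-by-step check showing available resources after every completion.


The answer: abort delta and hotel.
Key observation: no ordering could ever have run golf before the abort of delta and hotel; with (2, 2) back in the pool it fits at step 3.
Minimality, checking each single-abort alternative: alpha alone leaves delta blocked (short on r2); delta alone leaves hotel blocked (short on r2); india alone leaves delta blocked (short on r2); hotel alone leaves delta blocked (short on r2); golf alone leaves delta blocked (short on r2).
One survivor order: alpha, india, golf. Verifying each step (post-abort pool first):
  pool = (3, 3)
  alpha: need (3, 1) fits (3, 3); releases (1, 3), pool now (4, 6)
  india: need (0, 0) fits (4, 6); releases (2, 0), pool now (6, 6)
  golf: need (0, 6) fits (6, 6); releases (0, 1), pool now (6, 7)


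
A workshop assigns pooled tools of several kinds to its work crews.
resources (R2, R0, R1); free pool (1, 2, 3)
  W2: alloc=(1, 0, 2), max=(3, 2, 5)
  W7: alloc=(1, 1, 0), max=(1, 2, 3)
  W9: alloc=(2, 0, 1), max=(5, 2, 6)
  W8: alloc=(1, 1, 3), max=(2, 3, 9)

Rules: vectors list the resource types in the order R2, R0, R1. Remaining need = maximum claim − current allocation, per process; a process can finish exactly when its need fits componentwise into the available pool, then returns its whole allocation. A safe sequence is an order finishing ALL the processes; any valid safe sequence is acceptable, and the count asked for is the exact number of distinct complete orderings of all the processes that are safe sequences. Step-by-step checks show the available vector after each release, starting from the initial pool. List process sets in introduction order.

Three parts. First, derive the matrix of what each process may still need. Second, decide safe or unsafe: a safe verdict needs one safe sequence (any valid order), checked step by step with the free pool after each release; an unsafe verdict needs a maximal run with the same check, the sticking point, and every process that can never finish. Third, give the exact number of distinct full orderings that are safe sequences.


(1) Outstanding need per process (order R2, R0, R1):
  W2: (2, 2, 3)
  W7: (0, 1, 3)
  W9: (3, 2, 5)
  W8: (1, 2, 6)
(2) SAFE — a valid safe sequence is W7, W2, W9, W8.
Key observation: the order's first zero-slack moment is W7 ((0, 1, 3) needed, (1, 2, 3) free — a requested resource with nothing to spare).
Check, step by step:
  pool = (1, 2, 3)
  run W7 (needs (0, 1, 3), free (1, 2, 3)); after release of (1, 1, 0) the pool is (2, 3, 3)
  run W2 (needs (2, 2, 3), free (2, 3, 3)); after release of (1, 0, 2) the pool is (3, 3, 5)
  run W9 (needs (3, 2, 5), free (3, 3, 5)); after release of (2, 0, 1) the pool is (5, 3, 6)
  run W8 (needs (1, 2, 6), free (5, 3, 6)); after release of (1, 1, 3) the pool is (6, 4, 9)
(3) Exactly 1 of the possible complete orderings is a safe sequence.


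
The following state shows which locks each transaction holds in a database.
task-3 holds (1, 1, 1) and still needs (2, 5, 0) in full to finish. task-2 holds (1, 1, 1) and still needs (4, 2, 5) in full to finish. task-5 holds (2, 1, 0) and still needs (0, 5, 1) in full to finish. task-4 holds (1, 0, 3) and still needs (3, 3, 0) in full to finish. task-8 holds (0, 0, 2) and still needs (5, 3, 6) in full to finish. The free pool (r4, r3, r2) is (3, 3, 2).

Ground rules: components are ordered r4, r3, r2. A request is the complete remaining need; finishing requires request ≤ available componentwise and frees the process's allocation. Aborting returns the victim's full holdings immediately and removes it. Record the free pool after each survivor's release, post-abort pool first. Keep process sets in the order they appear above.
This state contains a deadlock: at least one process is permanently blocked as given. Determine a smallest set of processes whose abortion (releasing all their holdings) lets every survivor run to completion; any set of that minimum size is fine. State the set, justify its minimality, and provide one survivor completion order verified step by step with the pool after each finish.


Abort task-3.
Key observation: before aborting task-3, task-5 was permanently blocked — no order could ever run it; afterwards it completes at step 4.
Why nothing smaller works: aborting no one leaves the state deadlocked as given.
The survivors complete as task-4, task-8, task-2, task-5. Walking it through (starting from the post-abort pool):
  pool = (4, 4, 3)
  task-4: need (3, 3, 0) fits (4, 4, 3); releases (1, 0, 3), pool now (5, 4, 6)
  task-8: need (5, 3, 6) fits (5, 4, 6); releases (0, 0, 2), pool now (5, 4, 8)
  task-2: need (4, 2, 5) fits (5, 4, 8); releases (1, 1, 1), pool now (6, 5, 9)
  task-5: need (0, 5, 1) fits (6, 5, 9); releases (2, 1, 0), pool now (8, 6, 9)


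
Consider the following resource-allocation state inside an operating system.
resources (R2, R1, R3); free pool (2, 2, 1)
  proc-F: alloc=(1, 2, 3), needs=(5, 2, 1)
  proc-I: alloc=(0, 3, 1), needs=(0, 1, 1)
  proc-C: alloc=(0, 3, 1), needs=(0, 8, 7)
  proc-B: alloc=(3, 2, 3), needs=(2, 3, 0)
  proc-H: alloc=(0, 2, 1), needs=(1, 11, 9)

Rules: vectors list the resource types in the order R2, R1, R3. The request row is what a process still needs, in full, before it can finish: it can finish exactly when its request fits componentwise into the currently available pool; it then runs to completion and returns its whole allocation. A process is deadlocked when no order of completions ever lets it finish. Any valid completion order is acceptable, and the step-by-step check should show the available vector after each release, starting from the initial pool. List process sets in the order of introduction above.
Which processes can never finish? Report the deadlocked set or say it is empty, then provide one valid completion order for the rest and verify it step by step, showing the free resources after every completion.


Nothing here is deadlocked.
Key observation: proc-I fits the free pool immediately, and its release cascades until everyone finishes.
One completion order for the rest: proc-I, proc-B, proc-F, proc-C, proc-H. Step-by-step check:
  pool = (2, 2, 1)
  proc-I needs (0, 1, 1) <= (2, 2, 1) -> finishes; pool += (0, 3, 1) = (2, 5, 2)
  proc-B needs (2, 3, 0) <= (2, 5, 2) -> finishes; pool += (3, 2, 3) = (5, 7, 5)
  proc-F needs (5, 2, 1) <= (5, 7, 5) -> finishes; pool += (1, 2, 3) = (6, 9, 8)
  proc-C needs (0, 8, 7) <= (6, 9, 8) -> finishes; pool += (0, 3, 1) = (6, 12, 9)
  proc-H needs (1, 11, 9) <= (6, 12, 9) -> finishes; pool += (0, 2, 1) = (6, 14, 10)


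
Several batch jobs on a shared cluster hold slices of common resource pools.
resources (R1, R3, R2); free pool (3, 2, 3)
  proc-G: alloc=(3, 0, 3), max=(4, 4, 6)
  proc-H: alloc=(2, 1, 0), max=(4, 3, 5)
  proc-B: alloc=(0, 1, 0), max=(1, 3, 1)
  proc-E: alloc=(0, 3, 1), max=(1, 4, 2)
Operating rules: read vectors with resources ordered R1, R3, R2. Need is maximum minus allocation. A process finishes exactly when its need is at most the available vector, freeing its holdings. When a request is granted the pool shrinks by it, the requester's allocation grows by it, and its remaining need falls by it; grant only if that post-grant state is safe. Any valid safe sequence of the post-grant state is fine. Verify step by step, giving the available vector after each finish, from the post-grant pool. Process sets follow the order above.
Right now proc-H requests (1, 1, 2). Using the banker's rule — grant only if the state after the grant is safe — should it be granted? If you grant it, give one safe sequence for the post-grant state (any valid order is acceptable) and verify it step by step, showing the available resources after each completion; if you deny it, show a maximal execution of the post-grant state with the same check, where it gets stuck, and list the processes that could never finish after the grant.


DENY: after the grant no complete ordering would exist.
Key observation: once proc-E, proc-B finish, the pool peaks at (2, 5, 2) — and every remaining process still needs more R2 than that.
After a pretend grant, a maximal execution: proc-E, proc-B — then nothing else fits. Step-by-step check:
  pool = (2, 1, 1)
  proc-E needs (1, 1, 1) <= (2, 1, 1) -> finishes; pool += (0, 3, 1) = (2, 4, 2)
  proc-B needs (1, 2, 1) <= (2, 4, 2) -> finishes; pool += (0, 1, 0) = (2, 5, 2)
  blocked: proc-G wants (1, 4, 3), pool (2, 5, 2) — not enough R2
  blocked: proc-H wants (1, 1, 3), pool (2, 5, 2) — not enough R2
Post-grant, the permanently blocked set is proc-G and proc-H.


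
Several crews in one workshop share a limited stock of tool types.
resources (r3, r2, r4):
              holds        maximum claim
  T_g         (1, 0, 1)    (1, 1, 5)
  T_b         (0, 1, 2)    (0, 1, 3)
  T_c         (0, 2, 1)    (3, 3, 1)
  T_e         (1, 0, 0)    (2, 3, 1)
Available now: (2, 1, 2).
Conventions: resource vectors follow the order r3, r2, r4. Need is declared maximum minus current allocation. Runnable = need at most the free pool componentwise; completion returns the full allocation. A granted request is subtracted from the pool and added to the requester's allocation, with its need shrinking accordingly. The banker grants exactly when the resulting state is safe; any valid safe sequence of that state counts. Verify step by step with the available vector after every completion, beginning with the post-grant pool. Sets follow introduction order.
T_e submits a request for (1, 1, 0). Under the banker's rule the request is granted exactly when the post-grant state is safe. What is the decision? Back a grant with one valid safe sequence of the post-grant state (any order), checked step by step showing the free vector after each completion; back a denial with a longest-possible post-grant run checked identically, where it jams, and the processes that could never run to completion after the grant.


DENY — the pretend-granted state is unsafe.
Key observation: after T_b, T_g the pool peaks at (2, 1, 5), and each blocked process is short somewhere: T_c on r3; T_e on r2.
On the post-grant state, T_b, T_g is a maximal run — nothing extends it. Check, step by step:
  pool = (1, 0, 2)
  T_b: need (0, 0, 1) fits (1, 0, 2); releases (0, 1, 2), pool now (1, 1, 4)
  T_g: need (0, 1, 4) fits (1, 1, 4); releases (1, 0, 1), pool now (2, 1, 5)
  blocked: T_c wants (3, 1, 0), pool (2, 1, 5) — not enough r3
  blocked: T_e wants (0, 2, 1), pool (2, 1, 5) — not enough r2
Processes that could never finish after the grant: T_c and T_e.


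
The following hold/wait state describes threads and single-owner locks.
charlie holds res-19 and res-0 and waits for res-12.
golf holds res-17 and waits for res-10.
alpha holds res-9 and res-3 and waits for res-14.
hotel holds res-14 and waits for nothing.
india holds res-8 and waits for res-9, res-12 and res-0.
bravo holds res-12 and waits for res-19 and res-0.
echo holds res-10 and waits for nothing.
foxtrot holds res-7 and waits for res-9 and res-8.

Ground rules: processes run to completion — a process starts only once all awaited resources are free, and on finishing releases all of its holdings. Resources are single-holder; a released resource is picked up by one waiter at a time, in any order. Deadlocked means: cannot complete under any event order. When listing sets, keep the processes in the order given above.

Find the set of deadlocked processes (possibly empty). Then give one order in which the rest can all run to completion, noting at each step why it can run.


The deadlocked set is charlie, india, bravo and foxtrot.
Key observation: the cycle charlie -> bravo -> charlie can never break — each member waits on the next; india and foxtrot wait into the deadlock from upstream.
The rest can finish in the order hotel, echo, alpha, golf.
Step-by-step check:
  run hotel (it waits on nothing); releases res-14
  run echo (it waits on nothing); releases res-10
  alpha waits on res-14 — all released -> runs and releases res-9 and res-3
  golf waits on res-10 — all released -> runs and releases res-17


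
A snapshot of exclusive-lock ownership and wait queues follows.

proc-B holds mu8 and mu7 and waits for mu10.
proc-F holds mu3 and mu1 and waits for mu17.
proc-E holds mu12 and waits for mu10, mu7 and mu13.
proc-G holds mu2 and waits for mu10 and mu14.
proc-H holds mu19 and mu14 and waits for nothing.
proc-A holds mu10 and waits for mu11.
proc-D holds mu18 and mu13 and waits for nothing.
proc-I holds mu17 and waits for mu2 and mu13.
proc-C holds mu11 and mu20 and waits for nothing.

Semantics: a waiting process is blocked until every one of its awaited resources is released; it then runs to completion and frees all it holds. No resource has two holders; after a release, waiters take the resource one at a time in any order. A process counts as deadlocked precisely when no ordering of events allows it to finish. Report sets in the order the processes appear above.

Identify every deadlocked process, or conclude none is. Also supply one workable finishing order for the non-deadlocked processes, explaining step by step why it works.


No process is deadlocked.
Key observation: although several processes wait, no cycle exists — each chain bottoms out at a free runner.
A valid finishing order for the others: proc-D, proc-C, proc-A, proc-B, proc-E, proc-H, proc-G, proc-I, proc-F.
Step-by-step check:
  proc-D waits on nothing -> runs at once and releases mu18 and mu13
  proc-C waits on nothing -> runs at once and releases mu11 and mu20
  proc-A waits on mu11 — all released -> runs and releases mu10
  proc-B waits on mu10 — all released -> runs and releases mu8 and mu7
  proc-E waits on mu10, mu7 and mu13 — all released -> runs and releases mu12
  proc-H waits on nothing -> runs at once and releases mu19 and mu14
  proc-G waits on mu10 and mu14 — all released -> runs and releases mu2
  proc-I waits on mu2 and mu13 — all released -> runs and releases mu17
  proc-F waits on mu17 — all released -> runs and releases mu3 and mu1


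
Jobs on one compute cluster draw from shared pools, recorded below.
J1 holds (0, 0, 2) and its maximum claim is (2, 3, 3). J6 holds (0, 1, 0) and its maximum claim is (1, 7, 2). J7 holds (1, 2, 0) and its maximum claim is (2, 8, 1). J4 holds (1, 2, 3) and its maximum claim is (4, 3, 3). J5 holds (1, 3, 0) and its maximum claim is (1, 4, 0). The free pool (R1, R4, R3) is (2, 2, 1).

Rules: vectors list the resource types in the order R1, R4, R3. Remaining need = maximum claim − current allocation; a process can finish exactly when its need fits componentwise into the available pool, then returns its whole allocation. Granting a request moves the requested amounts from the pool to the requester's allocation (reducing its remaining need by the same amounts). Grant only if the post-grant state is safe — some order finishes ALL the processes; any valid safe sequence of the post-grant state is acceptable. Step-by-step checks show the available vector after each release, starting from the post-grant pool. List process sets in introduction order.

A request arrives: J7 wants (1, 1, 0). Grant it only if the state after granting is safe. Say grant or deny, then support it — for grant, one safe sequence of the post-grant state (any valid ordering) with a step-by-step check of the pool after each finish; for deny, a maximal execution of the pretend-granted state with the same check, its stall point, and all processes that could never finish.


DENY — the pretend-granted state is unsafe.
Key observation: after J5, J1 the pool peaks at (2, 4, 3), and each blocked process is short somewhere: J6 on R4; J7 on R4; J4 on R1.
After a pretend grant, a maximal execution: J5, J1 — then nothing else fits. Step-by-step check:
  pool = (1, 1, 1)
  run J5 (needs (0, 1, 0), free (1, 1, 1)); after release of (1, 3, 0) the pool is (2, 4, 1)
  run J1 (needs (2, 3, 1), free (2, 4, 1)); after release of (0, 0, 2) the pool is (2, 4, 3)
  J6 cannot run: need (1, 6, 2) vs free (2, 4, 3) (insufficient R4)
  J7 cannot run: need (0, 5, 1) vs free (2, 4, 3) (insufficient R4)
  J4 cannot run: need (3, 1, 0) vs free (2, 4, 3) (insufficient R1)
Post-grant, the permanently blocked set is J6, J7 and J4.


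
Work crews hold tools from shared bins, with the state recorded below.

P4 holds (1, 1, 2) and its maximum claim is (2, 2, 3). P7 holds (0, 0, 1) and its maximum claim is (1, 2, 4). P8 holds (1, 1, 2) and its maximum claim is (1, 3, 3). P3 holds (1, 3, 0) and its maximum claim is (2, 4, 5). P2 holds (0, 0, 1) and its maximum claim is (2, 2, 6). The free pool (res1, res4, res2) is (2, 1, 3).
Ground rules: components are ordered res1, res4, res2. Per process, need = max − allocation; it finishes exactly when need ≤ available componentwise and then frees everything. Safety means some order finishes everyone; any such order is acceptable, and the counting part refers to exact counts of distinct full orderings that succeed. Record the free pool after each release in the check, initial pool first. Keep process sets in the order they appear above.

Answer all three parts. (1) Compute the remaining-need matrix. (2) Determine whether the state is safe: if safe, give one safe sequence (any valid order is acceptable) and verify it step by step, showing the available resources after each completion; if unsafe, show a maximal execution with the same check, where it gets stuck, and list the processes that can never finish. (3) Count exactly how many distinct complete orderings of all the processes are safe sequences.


(1) Remaining need (order res1, res4, res2):
  P4: (1, 1, 1)
  P7: (1, 2, 3)
  P8: (0, 2, 1)
  P3: (1, 1, 5)
  P2: (2, 2, 5)
(2) SAFE — a valid safe sequence is P4, P3, P7, P2, P8.
Key observation: the first exact fit in this order is P4 — it needs (1, 1, 1) with (2, 1, 3) free, meeting a requested resource to the last unit.
Step-by-step check:
  pool = (2, 1, 3)
  run P4 (needs (1, 1, 1), free (2, 1, 3)); after release of (1, 1, 2) the pool is (3, 2, 5)
  run P3 (needs (1, 1, 5), free (3, 2, 5)); after release of (1, 3, 0) the pool is (4, 5, 5)
  run P7 (needs (1, 2, 3), free (4, 5, 5)); after release of (0, 0, 1) the pool is (4, 5, 6)
  run P2 (needs (2, 2, 5), free (4, 5, 6)); after release of (0, 0, 1) the pool is (4, 5, 7)
  run P8 (needs (0, 2, 1), free (4, 5, 7)); after release of (1, 1, 2) the pool is (5, 6, 9)
(3) Precisely 24 of the possible complete orderings are safe sequences.


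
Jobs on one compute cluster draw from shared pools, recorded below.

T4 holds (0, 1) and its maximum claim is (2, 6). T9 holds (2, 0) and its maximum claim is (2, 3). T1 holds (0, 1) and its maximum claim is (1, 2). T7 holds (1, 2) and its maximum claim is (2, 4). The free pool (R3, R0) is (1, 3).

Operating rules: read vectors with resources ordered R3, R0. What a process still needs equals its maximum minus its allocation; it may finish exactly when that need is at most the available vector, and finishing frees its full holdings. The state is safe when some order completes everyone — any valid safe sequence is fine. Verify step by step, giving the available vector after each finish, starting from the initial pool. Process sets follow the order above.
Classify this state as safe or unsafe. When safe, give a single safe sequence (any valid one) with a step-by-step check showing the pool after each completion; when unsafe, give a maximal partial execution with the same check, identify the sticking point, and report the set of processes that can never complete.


SAFE — a valid safe sequence is T9, T7, T1, T4.
Key observation: T9 marks the first exact bind of the order: its need (0, 3) fits the free (1, 3) with zero slack on a requested resource.
Walking it through:
  pool = (1, 3)
  T9: need (0, 3) fits (1, 3); releases (2, 0), pool now (3, 3)
  T7: need (1, 2) fits (3, 3); releases (1, 2), pool now (4, 5)
  T1: need (1, 1) fits (4, 5); releases (0, 1), pool now (4, 6)
  T4: need (2, 5) fits (4, 6); releases (0, 1), pool now (4, 7)


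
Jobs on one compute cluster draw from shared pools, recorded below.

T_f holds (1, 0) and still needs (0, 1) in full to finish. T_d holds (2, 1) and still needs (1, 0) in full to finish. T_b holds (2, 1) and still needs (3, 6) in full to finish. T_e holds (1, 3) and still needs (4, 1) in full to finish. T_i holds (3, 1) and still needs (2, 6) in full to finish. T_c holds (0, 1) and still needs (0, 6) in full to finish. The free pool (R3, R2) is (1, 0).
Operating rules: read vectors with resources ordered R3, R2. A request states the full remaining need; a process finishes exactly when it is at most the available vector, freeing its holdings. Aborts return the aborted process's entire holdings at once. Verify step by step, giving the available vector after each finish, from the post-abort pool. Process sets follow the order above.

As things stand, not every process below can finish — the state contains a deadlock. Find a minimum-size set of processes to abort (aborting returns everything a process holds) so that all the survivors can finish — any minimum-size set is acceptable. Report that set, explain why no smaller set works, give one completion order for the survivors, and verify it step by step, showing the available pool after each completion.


Abort T_b and T_c.
Key observation: the returned (2, 2) from T_b and T_c is what brings T_i — unrunnable before, under any order — into play at step 3.
Why nothing smaller works — every single abort fails: T_f alone leaves T_b blocked (short on R2); T_d alone leaves T_b blocked (short on R2); T_b alone leaves T_i blocked (short on R2); T_e alone leaves T_b blocked (short on R2); T_i alone leaves T_b blocked (short on R2); T_c alone leaves T_b blocked (short on R2).
Survivors finish in the order: T_d, T_e, T_i, T_f. Check, step by step (pool after the aborts first):
  pool = (3, 2)
  run T_d (needs (1, 0), free (3, 2)); after release of (2, 1) the pool is (5, 3)
  run T_e (needs (4, 1), free (5, 3)); after release of (1, 3) the pool is (6, 6)
  run T_i (needs (2, 6), free (6, 6)); after release of (3, 1) the pool is (9, 7)
  run T_f (needs (0, 1), free (9, 7)); after release of (1, 0) the pool is (10, 7)


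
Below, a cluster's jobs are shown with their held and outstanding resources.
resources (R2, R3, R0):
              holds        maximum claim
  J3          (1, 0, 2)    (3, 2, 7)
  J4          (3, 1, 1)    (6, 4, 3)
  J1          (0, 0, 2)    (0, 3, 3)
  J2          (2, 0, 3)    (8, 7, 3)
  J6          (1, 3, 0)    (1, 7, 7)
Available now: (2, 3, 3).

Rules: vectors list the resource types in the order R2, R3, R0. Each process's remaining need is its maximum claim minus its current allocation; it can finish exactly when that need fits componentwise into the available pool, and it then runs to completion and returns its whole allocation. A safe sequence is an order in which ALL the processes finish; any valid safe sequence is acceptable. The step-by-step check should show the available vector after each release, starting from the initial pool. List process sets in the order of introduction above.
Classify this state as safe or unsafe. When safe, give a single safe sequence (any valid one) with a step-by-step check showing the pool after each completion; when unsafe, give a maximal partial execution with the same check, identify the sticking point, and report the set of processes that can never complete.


SAFE. One safe sequence: J1, J3, J4, J6, J2.
Key observation: the first exact fit in this order is J1 — it needs (0, 3, 1) with (2, 3, 3) free, meeting a requested resource to the last unit.
Step-by-step check:
  pool = (2, 3, 3)
  run J1 (needs (0, 3, 1), free (2, 3, 3)); after release of (0, 0, 2) the pool is (2, 3, 5)
  run J3 (needs (2, 2, 5), free (2, 3, 5)); after release of (1, 0, 2) the pool is (3, 3, 7)
  run J4 (needs (3, 3, 2), free (3, 3, 7)); after release of (3, 1, 1) the pool is (6, 4, 8)
  run J6 (needs (0, 4, 7), free (6, 4, 8)); after release of (1, 3, 0) the pool is (7, 7, 8)
  run J2 (needs (6, 7, 0), free (7, 7, 8)); after release of (2, 0, 3) the pool is (9, 7, 11)


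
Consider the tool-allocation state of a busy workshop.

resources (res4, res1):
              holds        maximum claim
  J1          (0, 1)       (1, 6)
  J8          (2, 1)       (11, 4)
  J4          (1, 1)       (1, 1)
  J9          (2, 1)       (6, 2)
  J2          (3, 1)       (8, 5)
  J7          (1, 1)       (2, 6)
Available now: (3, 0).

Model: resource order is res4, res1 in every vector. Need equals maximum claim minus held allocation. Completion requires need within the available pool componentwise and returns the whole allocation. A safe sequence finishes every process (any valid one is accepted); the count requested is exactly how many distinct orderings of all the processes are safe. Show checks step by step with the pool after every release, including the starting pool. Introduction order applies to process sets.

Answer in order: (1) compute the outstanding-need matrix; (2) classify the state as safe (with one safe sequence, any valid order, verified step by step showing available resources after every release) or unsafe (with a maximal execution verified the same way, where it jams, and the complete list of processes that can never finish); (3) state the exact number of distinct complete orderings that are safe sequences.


(1) Outstanding need per process (order res4, res1):
  J1: (1, 5)
  J8: (9, 3)
  J4: (0, 0)
  J9: (4, 1)
  J2: (5, 4)
  J7: (1, 5)
(2) The state is UNSAFE.
Key observation: even finishing J4, J9 leaves just (6, 2) free — too little res1 for any of the remaining processes.
The run J4, J9 cannot be extended any further. Walking it through:
  pool = (3, 0)
  run J4 (needs (0, 0), free (3, 0)); after release of (1, 1) the pool is (4, 1)
  run J9 (needs (4, 1), free (4, 1)); after release of (2, 1) the pool is (6, 2)
  blocked: J1 wants (1, 5), pool (6, 2) — not enough res1
  blocked: J8 wants (9, 3), pool (6, 2) — not enough res4 and res1
  blocked: J2 wants (5, 4), pool (6, 2) — not enough res1
  blocked: J7 wants (1, 5), pool (6, 2) — not enough res1
Never able to finish: J1, J8, J2 and J7.
(3) Exactly 0 of the possible complete orderings are safe sequences.


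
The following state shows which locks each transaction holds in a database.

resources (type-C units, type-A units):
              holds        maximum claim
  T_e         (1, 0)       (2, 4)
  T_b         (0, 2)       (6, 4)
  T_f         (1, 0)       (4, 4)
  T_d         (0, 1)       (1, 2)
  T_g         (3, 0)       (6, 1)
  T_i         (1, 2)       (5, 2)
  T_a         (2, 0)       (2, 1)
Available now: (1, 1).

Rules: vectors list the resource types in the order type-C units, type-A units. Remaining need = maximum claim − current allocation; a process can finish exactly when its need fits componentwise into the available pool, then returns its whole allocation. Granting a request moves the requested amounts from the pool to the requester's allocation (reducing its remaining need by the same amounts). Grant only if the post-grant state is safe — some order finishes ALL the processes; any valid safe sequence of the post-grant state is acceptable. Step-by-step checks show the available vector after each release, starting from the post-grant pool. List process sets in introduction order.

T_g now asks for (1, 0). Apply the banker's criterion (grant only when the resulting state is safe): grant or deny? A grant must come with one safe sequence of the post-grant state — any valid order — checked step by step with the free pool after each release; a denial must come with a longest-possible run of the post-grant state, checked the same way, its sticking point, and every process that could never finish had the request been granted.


GRANT — the state after the grant stays safe, e.g. via T_a, T_g, T_i, T_b, T_d, T_e, T_f.
Key observation: after the grant the pool drops to (0, 1), which still lets T_a finish first and unwind the rest.
Step-by-step check of the post-grant state:
  pool = (0, 1)
  T_a: need (0, 1) fits (0, 1); releases (2, 0), pool now (2, 1)
  T_g: need (2, 1) fits (2, 1); releases (4, 0), pool now (6, 1)
  T_i: need (4, 0) fits (6, 1); releases (1, 2), pool now (7, 3)
  T_b: need (6, 2) fits (7, 3); releases (0, 2), pool now (7, 5)
  T_d: need (1, 1) fits (7, 5); releases (0, 1), pool now (7, 6)
  T_e: need (1, 4) fits (7, 6); releases (1, 0), pool now (8, 6)
  T_f: need (3, 4) fits (8, 6); releases (1, 0), pool now (9, 6)
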